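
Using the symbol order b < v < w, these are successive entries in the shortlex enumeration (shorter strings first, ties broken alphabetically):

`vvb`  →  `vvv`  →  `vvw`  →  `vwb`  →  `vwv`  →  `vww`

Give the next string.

Find the rightmost character of vww below w, bump it to the next letter, and reset everything to its right to b.

wbb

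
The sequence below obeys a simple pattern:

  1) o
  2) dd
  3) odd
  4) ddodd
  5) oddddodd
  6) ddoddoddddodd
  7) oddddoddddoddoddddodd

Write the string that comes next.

This is a Fibonacci-style word recurrence s(k) = s(k−2)·s(k−1): e.g. o·dd = odd.
Continuing: ddoddoddddodd · oddddoddddoddoddddodd gives term 8.

ddoddoddddoddoddddoddddoddoddddodd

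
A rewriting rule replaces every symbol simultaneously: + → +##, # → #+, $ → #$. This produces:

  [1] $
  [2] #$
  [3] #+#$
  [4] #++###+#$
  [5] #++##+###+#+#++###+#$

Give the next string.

Rewriting the 21 symbols of #++##+###+#+#++###+#$ one by one yields #+ +## +## #+ #+ +## #+ #+ #+ +## #+ +## #+ +## +## #+ #+ #+ +## #+ #$; concatenated:

#++##+###+#++###+#+#++###++###++##+###+#+#++###+#$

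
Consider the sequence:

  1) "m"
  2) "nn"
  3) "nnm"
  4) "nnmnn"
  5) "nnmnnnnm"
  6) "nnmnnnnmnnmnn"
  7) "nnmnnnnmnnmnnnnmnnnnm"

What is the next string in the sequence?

Each term (from the third on) is the previous term followed by the one before it: term 3 = nn·m = nnm.
The next term joins nnmnnnnmnnmnnnnmnnnnm and nnmnnnnmnnmnn.

nnmnnnnmnnmnnnnmnnnnmnnmnnnnmnnmnn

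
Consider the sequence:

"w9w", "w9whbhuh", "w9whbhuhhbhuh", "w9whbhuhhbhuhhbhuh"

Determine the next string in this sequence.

Each term is the previous one with hbhuh appended.
Applying this once more to w9whbhuhhbhuhhbhuh:

w9whbhuhhbhuhhbhuhhbhuh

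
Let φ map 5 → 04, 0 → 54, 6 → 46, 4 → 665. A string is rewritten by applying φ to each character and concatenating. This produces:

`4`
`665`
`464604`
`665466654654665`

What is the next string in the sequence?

464604665464646046654604665464604

Replace each of the 15 characters of 665466654654665 in place — 46 46 04 665 46 46 46 04 665 46 04 665 46 46 04 — and concatenate.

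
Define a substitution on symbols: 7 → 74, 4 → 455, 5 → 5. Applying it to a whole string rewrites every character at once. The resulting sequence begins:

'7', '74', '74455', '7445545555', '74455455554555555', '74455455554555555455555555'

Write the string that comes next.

7445545555455555545555555545555555555

Replace each of the 26 characters of 74455455554555555455555555 in place — 74 455 455 5 5 455 5 5 5 5 455 5 5 5 5 5 5 455 5 5 5 5 5 5 5 5 — and concatenate.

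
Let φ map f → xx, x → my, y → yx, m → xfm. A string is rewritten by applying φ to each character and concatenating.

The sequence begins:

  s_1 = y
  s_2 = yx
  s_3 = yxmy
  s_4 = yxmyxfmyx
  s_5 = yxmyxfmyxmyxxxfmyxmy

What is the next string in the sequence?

Replace each of the 20 characters of yxmyxfmyxmyxxxfmyxmy in place — yx my xfm yx my xx xfm yx my xfm yx my my my xx xfm yx my xfm yx — and concatenate.

yxmyxfmyxmyxxxfmyxmyxfmyxmymymyxxxfmyxmyxfmyx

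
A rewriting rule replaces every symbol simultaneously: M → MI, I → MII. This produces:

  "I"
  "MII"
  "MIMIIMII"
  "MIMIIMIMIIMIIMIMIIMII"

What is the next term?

Rewriting the 21 symbols of MIMIIMIMIIMIIMIMIIMII one by one yields MI MII MI MII MII MI MII MI MII MII MI MII MII MI MII MI MII MII MI MII MII; concatenated:

MIMIIMIMIIMIIMIMIIMIMIIMIIMIMIIMIIMIMIIMIMIIMIIMIMIIMII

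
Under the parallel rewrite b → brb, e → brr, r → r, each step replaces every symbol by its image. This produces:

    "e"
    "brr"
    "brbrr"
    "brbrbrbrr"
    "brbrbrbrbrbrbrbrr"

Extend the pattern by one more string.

Rewriting the 17 symbols of brbrbrbrbrbrbrbrr one by one yields brb r brb r brb r brb r brb r brb r brb r brb r r; concatenated:

brbrbrbrbrbrbrbrbrbrbrbrbrbrbrbrr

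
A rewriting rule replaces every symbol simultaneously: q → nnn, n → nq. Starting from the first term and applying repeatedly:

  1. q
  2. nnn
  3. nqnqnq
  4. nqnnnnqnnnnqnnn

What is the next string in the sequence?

nqnnnnqnqnqnqnnnnqnqnqnqnnnnqnqnq

φ(nqnnnnqnnnnqnnn) expands symbol-by-symbol to nq nnn nq nq nq nq nnn nq nq nq nq nnn nq nq nq; joining the 15 pieces gives the next term.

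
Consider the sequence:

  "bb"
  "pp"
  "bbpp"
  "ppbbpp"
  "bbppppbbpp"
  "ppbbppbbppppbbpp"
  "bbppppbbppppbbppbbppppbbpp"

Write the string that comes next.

Each term (from the third on) is the two preceding terms concatenated in order: term 3 = bb·pp = bbpp.
The next term joins ppbbppbbppppbbpp and bbppppbbppppbbppbbppppbbpp.

ppbbppbbppppbbppbbppppbbppppbbppbbppppbbpp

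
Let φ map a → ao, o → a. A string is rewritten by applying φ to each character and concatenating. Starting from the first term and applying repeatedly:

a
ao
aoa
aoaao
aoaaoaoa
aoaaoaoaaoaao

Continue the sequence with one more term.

φ(aoaaoaoaaoaao) expands symbol-by-symbol to ao a ao ao a ao a ao ao a ao ao a; joining the 13 pieces gives the next term.

aoaaoaoaaoaaoaoaaoaoa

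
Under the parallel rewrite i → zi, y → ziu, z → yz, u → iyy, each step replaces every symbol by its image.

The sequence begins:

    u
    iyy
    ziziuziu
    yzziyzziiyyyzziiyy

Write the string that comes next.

φ(yzziyzziiyyyzziiyy) expands symbol-by-symbol to ziu yz yz zi ziu yz yz zi zi ziu ziu ziu yz yz zi zi ziu ziu; joining the 18 pieces gives the next term.

ziuyzyzziziuyzyzziziziuziuziuyzyzziziziuziu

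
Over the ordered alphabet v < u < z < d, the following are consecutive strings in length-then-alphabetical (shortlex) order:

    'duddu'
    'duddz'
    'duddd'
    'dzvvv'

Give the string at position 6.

Stepping forward 2 times from dzvvv: dzvvv → dzvvu, then the target.

dzvvz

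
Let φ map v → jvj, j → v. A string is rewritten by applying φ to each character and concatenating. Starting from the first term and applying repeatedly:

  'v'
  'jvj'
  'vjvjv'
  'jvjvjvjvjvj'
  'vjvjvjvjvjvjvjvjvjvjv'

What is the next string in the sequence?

Replace each of the 21 characters of vjvjvjvjvjvjvjvjvjvjv in place — jvj v jvj v jvj v jvj v jvj v jvj v jvj v jvj v jvj v jvj v jvj — and concatenate.

jvjvjvjvjvjvjvjvjvjvjvjvjvjvjvjvjvjvjvjvjvj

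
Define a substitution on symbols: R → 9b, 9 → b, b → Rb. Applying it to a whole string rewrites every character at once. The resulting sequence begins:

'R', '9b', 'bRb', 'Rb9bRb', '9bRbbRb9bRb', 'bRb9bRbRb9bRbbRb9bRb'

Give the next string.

φ(bRb9bRbRb9bRbbRb9bRb) expands symbol-by-symbol to Rb 9b Rb b Rb 9b Rb 9b Rb b Rb 9b Rb Rb 9b Rb b Rb 9b Rb; joining the 20 pieces gives the next term.

Rb9bRbbRb9bRb9bRbbRb9bRbRb9bRbbRb9bRb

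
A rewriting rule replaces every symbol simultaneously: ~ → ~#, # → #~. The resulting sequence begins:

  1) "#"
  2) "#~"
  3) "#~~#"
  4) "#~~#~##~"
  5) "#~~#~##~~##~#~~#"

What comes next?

Rewriting the 16 symbols of #~~#~##~~##~#~~# one by one yields #~ ~# ~# #~ ~# #~ #~ ~# ~# #~ #~ ~# #~ ~# ~# #~; concatenated:

#~~#~##~~##~#~~#~##~#~~##~~#~##~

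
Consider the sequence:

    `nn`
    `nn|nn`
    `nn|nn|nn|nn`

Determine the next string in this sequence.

Each string is two copies of the previous one joined by '|'.
One more doubling of nn|nn|nn|nn gives the answer.

nn|nn|nn|nn|nn|nn|nn|nn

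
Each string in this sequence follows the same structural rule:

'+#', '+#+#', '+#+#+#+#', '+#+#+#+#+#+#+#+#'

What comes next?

+#+#+#+#+#+#+#+#+#+#+#+#+#+#+#+#

Every step duplicates the string.
So the next term is two copies of +#+#+#+#+#+#+#+#.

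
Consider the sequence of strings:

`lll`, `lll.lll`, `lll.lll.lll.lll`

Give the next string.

Every step duplicates the string with '.' between the halves.
One more doubling of lll.lll.lll.lll gives the answer.

lll.lll.lll.lll.lll.lll.lll.lll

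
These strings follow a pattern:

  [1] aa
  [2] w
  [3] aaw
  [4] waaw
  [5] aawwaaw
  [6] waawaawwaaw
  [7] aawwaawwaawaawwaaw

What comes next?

waawaawwaawaawwaawwaawaawwaaw

This is a Fibonacci-style word recurrence s(k) = s(k−2)·s(k−1): e.g. aa·w = aaw.
Continuing: waawaawwaaw · aawwaawwaawaawwaaw gives term 8.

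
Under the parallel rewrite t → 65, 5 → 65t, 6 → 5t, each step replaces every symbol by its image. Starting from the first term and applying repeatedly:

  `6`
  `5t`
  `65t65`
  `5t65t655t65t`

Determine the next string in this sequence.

65t655t65t655t65t65t655t65t65

Expanding 5t65t655t65t: 5→65t, t→65, 6→5t, 5→65t, t→65, 6→5t, 5→65t, 5→65t, t→65, 6→5t, 5→65t, t→65. Concatenated: 65t 65 5t 65t 65 5t 65t 65t 65 5t 65t 65.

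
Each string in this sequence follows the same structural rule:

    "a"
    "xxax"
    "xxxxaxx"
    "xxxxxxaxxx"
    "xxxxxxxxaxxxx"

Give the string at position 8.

Each term wraps the previous one in xx on the left and x on the right.
From xxxxxxxxaxxxx, 3 further steps: xxxxxxxxaxxxx → xxxxxxxxxxaxxxxx → xxxxxxxxxxxxaxxxxxx → (answer).

xxxxxxxxxxxxxxaxxxxxxx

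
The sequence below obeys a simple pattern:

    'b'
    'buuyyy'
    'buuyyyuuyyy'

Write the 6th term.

buuyyyuuyyyuuyyyuuyyyuuyyy

The strings grow by a fixed suffix uuyyy each time.
From buuyyyuuyyy, 3 further steps: buuyyyuuyyy → buuyyyuuyyyuuyyy → buuyyyuuyyyuuyyyuuyyy → (answer).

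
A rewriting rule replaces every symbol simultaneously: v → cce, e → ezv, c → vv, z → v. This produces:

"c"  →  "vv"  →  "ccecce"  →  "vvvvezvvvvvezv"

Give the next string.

φ(vvvvezvvvvvezv) expands symbol-by-symbol to cce cce cce cce ezv v cce cce cce cce cce ezv v cce; joining the 14 pieces gives the next term.

ccecceccecceezvvcceccecceccecceezvvcce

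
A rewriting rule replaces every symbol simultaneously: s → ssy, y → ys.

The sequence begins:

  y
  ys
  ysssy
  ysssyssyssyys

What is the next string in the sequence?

Replace each of the 13 characters of ysssyssyssyys in place — ys ssy ssy ssy ys ssy ssy ys ssy ssy ys ys ssy — and concatenate.

ysssyssyssyysssyssyysssyssyysysssy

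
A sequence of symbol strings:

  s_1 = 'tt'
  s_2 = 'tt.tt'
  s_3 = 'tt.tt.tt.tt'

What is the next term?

Every step duplicates the string with '.' between the halves.
So the next term is two copies of tt.tt.tt.tt with '.' between the halves.

tt.tt.tt.tt.tt.tt.tt.tt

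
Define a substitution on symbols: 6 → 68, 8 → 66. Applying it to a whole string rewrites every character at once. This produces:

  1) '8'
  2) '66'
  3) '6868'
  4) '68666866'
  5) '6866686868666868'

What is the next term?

φ(6866686868666868) expands symbol-by-symbol to 68 66 68 68 68 66 68 66 68 66 68 68 68 66 68 66; joining the 16 pieces gives the next term.

68666868686668666866686868666866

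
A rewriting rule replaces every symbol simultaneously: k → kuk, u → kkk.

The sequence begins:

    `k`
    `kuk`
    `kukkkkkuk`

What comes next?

kukkkkkukkukkukkukkukkkkkuk

Expanding kukkkkkuk: k→kuk, u→kkk, k→kuk, k→kuk, k→kuk, k→kuk, k→kuk, u→kkk, k→kuk. Concatenated: kuk kkk kuk kuk kuk kuk kuk kkk kuk.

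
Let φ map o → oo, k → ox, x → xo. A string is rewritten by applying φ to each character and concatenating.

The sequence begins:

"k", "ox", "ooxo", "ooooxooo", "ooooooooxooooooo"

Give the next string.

ooooooooooooooooxooooooooooooooo

φ(ooooooooxooooooo) expands symbol-by-symbol to oo oo oo oo oo oo oo oo xo oo oo oo oo oo oo oo; joining the 16 pieces gives the next term.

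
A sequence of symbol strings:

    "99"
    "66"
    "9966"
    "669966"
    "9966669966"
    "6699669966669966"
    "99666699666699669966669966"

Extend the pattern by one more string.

669966996666996699666699666699669966669966

Each term (from the third on) is the two preceding terms concatenated in order: term 3 = 99·66 = 9966.
So term 8 is 6699669966669966·99666699666699669966669966.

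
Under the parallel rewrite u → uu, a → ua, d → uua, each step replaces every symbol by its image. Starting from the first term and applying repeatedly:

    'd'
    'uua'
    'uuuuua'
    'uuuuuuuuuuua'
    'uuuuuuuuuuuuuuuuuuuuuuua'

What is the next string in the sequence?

Rewriting the 24 symbols of uuuuuuuuuuuuuuuuuuuuuuua one by one yields uu uu uu uu uu uu uu uu uu uu uu uu uu uu uu uu uu uu uu uu uu uu uu ua; concatenated:

uuuuuuuuuuuuuuuuuuuuuuuuuuuuuuuuuuuuuuuuuuuuuuua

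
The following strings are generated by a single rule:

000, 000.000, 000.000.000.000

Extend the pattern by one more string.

s(k+1) = s(k)·.·s(k) — each term doubles the last with '.' between the halves.
Doubling 000.000.000.000 with '.' between the halves:

000.000.000.000.000.000.000.000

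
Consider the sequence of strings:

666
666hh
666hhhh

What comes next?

666hhhhhh

The strings grow by a fixed suffix hh each time.
One more step from 666hhhh gives the answer.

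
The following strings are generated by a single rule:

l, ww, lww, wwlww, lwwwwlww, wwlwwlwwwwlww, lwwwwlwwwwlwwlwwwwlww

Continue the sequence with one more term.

wwlwwlwwwwlwwlwwwwlwwwwlwwlwwwwlww

This is a Fibonacci-style word recurrence s(k) = s(k−2)·s(k−1): e.g. l·ww = lww.
The next term joins wwlwwlwwwwlww and lwwwwlwwwwlwwlwwwwlww.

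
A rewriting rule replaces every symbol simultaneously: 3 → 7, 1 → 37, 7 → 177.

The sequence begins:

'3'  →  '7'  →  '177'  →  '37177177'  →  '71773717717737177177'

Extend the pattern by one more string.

Rewriting the 20 symbols of 71773717717737177177 one by one yields 177 37 177 177 7 177 37 177 177 37 177 177 7 177 37 177 177 37 177 177; concatenated:

177371771777177371771773717717771773717717737177177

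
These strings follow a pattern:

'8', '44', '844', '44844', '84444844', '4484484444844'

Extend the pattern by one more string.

From term 3 onward, concatenate the second-to-last term with the last: 8·44 = 844, 44·844 = 44844, …
So term 7 is 84444844·4484484444844.

844448444484484444844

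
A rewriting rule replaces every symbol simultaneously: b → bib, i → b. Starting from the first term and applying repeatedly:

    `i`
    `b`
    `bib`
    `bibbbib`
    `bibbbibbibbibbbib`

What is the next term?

bibbbibbibbibbbibbibbbibbibbbibbibbibbbib

φ(bibbbibbibbibbbib) expands symbol-by-symbol to bib b bib bib bib b bib bib b bib bib b bib bib bib b bib; joining the 17 pieces gives the next term.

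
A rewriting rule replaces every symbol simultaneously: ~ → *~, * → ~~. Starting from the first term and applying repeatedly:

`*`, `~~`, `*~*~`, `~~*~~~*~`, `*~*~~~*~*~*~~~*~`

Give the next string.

Rewriting the 16 symbols of *~*~~~*~*~*~~~*~ one by one yields ~~ *~ ~~ *~ *~ *~ ~~ *~ ~~ *~ ~~ *~ *~ *~ ~~ *~; concatenated:

~~*~~~*~*~*~~~*~~~*~~~*~*~*~~~*~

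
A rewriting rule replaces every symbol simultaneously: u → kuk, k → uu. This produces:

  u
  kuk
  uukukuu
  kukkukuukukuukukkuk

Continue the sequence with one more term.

φ(kukkukuukukuukukkuk) expands symbol-by-symbol to uu kuk uu uu kuk uu kuk kuk uu kuk uu kuk kuk uu kuk uu uu kuk uu; joining the 19 pieces gives the next term.

uukukuuuukukuukukkukuukukuukukkukuukukuuuukukuu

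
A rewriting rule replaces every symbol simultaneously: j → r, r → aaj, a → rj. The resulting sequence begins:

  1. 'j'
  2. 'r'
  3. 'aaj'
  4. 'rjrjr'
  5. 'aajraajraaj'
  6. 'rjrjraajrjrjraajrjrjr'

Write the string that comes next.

Applying the rule to each of the 21 symbols of rjrjraajrjrjraajrjrjr gives the pieces aaj r aaj r aaj rj rj r aaj r aaj r aaj rj rj r aaj r aaj r aaj, which concatenate to the answer.

aajraajraajrjrjraajraajraajrjrjraajraajraaj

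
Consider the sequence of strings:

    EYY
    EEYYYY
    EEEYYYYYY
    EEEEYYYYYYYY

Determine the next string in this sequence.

The n-th term is n E's then 2n Y's (n = 1, 2, …).
At n = 5 the blocks have lengths 5, 10.

EEEEEYYYYYYYYYY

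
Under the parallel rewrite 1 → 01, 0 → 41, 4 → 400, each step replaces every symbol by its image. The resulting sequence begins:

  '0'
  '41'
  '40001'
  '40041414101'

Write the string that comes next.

40041414000140001400014101

Apply φ to 40041414101 symbol by symbol: 4→400, 0→41, 0→41, 4→400, 1→01, 4→400, 1→01, 4→400, 1→01, 0→41, 1→01; joined: 400 41 41 400 01 400 01 400 01 41 01.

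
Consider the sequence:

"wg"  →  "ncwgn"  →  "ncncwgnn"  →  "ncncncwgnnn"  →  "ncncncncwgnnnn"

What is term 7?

Every step adds nc to the front and n to the end of the previous string.
From ncncncncwgnnnn, 2 further steps: ncncncncwgnnnn → ncncncncncwgnnnnn → (answer).

ncncncncncncwgnnnnnn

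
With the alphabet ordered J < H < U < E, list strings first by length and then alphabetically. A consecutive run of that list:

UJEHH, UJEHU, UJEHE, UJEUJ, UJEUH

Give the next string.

The successor of UJEUH increments the rightmost position that isn't already E and resets every position after it to J.

UJEUU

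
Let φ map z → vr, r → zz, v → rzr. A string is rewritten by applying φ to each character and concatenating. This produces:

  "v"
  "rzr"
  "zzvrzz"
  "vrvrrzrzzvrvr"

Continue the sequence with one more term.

φ(vrvrrzrzzvrvr) expands symbol-by-symbol to rzr zz rzr zz zz vr zz vr vr rzr zz rzr zz; joining the 13 pieces gives the next term.

rzrzzrzrzzzzvrzzvrvrrzrzzrzrzz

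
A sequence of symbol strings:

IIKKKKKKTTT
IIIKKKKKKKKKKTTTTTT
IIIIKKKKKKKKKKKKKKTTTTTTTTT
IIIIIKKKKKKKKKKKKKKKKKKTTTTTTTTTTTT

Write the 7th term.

Reading off run lengths: I runs 2, 3, 4, 5; K runs 6, 10, 14, 18; T runs 3, 6, 9, 12 — each is linear in n (n = 1, 2, …).
Setting n = 7 gives 8, 30, 21 characters in each block.

IIIIIIIIKKKKKKKKKKKKKKKKKKKKKKKKKKKKKKTTTTTTTTTTTTTTTTTTTTT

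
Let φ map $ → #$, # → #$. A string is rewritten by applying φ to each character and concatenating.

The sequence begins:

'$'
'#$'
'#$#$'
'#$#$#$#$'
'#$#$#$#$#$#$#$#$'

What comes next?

Applying the rule to each of the 16 symbols of #$#$#$#$#$#$#$#$ gives the pieces #$ #$ #$ #$ #$ #$ #$ #$ #$ #$ #$ #$ #$ #$ #$ #$, which concatenate to the answer.

#$#$#$#$#$#$#$#$#$#$#$#$#$#$#$#$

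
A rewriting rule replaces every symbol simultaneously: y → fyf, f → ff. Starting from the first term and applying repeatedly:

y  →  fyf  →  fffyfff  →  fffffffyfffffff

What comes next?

fffffffffffffffyfffffffffffffff

Applying the rule to each of the 15 symbols of fffffffyfffffff gives the pieces ff ff ff ff ff ff ff fyf ff ff ff ff ff ff ff, which concatenate to the answer.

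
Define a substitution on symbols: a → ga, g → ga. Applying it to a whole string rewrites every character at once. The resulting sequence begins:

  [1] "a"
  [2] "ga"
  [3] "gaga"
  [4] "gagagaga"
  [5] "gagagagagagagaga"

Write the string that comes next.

gagagagagagagagagagagagagagagaga

Applying the rule to each of the 16 symbols of gagagagagagagaga gives the pieces ga ga ga ga ga ga ga ga ga ga ga ga ga ga ga ga, which concatenate to the answer.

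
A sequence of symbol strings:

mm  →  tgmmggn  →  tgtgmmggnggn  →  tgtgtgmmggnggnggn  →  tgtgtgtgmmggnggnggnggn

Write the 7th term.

tgtgtgtgtgtgmmggnggnggnggnggnggn

Each term wraps the previous one in tg on the left and ggn on the right.
From tgtgtgtgmmggnggnggnggn, 2 further steps: tgtgtgtgmmggnggnggnggn → tgtgtgtgtgmmggnggnggnggnggn → (answer).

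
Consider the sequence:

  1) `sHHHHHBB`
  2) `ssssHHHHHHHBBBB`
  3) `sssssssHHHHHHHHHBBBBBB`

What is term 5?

sssssssssssssHHHHHHHHHHHHHBBBBBBBBBB

Reading off run lengths: s runs 1, 4, 7; H runs 5, 7, 9; B runs 2, 4, 6 — each is linear in n (n = 1, 2, …).
For term 5, n = 5, so the run lengths are 13, 13, 10.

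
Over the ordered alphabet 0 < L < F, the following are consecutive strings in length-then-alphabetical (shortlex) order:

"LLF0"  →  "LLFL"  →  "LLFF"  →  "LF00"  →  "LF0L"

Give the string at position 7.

Advancing 2 positions from LF0L through LF0L → LF0F reaches term 7.

LFL0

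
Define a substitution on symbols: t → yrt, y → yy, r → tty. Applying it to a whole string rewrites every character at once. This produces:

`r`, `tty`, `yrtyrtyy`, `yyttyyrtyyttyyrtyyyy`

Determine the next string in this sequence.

yyyyyrtyrtyyyyttyyrtyyyyyrtyrtyyyyttyyrtyyyyyyyy

Replace each of the 20 characters of yyttyyrtyyttyyrtyyyy in place — yy yy yrt yrt yy yy tty yrt yy yy yrt yrt yy yy tty yrt yy yy yy yy — and concatenate.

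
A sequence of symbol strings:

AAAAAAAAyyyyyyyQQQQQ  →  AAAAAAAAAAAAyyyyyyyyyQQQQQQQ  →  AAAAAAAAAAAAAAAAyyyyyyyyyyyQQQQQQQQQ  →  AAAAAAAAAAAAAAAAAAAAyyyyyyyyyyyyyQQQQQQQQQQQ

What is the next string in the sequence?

AAAAAAAAAAAAAAAAAAAAAAAAyyyyyyyyyyyyyyyQQQQQQQQQQQQQ

Reading off run lengths: A runs 8, 12, 16, 20; y runs 7, 9, 11, 13; Q runs 5, 7, 9, 11 — each is linear in n, where the shown terms are n = 2, 3, 4, 5.
For the next term, n = 6, so the run lengths are 24, 15, 13.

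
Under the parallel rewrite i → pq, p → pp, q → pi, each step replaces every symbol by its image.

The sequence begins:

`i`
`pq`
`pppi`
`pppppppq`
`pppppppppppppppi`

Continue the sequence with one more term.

Rewriting the 16 symbols of pppppppppppppppi one by one yields pp pp pp pp pp pp pp pp pp pp pp pp pp pp pp pq; concatenated:

pppppppppppppppppppppppppppppppq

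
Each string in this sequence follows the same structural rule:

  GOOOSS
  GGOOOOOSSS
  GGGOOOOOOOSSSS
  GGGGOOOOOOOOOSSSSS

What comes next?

Term n consists of n G's, followed by 2n+1 O's, followed by n+1 S's (n = 1, 2, …).
For the next term, n = 5, so the run lengths are 5, 11, 6.

GGGGGOOOOOOOOOOOSSSSSS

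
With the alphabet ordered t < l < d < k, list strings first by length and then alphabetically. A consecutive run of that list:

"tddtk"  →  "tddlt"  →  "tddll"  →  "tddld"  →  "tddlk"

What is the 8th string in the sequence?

tdddd

Stepping forward 3 times from tddlk: tddlk → tdddt → tdddl, then the target.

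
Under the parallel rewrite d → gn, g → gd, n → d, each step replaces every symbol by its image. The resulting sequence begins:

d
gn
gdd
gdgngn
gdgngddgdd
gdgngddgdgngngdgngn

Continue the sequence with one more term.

gdgngddgdgngngdgngddgddgdgngddgdd

φ(gdgngddgdgngngdgngn) expands symbol-by-symbol to gd gn gd d gd gn gn gd gn gd d gd d gd gn gd d gd d; joining the 19 pieces gives the next term.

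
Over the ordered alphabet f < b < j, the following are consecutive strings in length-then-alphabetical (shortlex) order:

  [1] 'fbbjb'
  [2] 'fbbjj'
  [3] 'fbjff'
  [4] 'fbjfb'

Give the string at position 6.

Advancing 2 positions from fbjfb through fbjfb → fbjfj reaches term 6.

fbjbf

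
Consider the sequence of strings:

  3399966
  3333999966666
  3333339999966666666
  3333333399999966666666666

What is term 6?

Each string has the form 3^{2n} 9^{n+2} 6^{3n-1} (n = 1, 2, …).
For term 6, n = 6, so the run lengths are 12, 8, 17.

3333333333339999999966666666666666666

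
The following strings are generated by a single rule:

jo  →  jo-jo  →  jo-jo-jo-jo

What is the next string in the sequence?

Each string is two copies of the previous one joined by '-'.
One more doubling of jo-jo-jo-jo gives the answer.

jo-jo-jo-jo-jo-jo-jo-jo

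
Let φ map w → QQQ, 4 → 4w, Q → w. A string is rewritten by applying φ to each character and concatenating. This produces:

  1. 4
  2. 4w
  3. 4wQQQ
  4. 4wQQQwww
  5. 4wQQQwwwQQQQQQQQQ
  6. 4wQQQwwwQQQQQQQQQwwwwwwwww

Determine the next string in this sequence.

φ(4wQQQwwwQQQQQQQQQwwwwwwwww) expands symbol-by-symbol to 4w QQQ w w w QQQ QQQ QQQ w w w w w w w w w QQQ QQQ QQQ QQQ QQQ QQQ QQQ QQQ QQQ; joining the 26 pieces gives the next term.

4wQQQwwwQQQQQQQQQwwwwwwwwwQQQQQQQQQQQQQQQQQQQQQQQQQQQ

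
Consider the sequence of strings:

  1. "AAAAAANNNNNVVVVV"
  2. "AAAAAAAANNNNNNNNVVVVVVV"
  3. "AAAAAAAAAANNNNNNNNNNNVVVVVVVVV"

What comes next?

AAAAAAAAAAAANNNNNNNNNNNNNNVVVVVVVVVVV

The n-th term is 2n+2 A's then 3n-1 N's then 2n+1 V's, where the shown terms are n = 2, 3, 4.
Setting n = 5 gives 12, 14, 11 characters in each block.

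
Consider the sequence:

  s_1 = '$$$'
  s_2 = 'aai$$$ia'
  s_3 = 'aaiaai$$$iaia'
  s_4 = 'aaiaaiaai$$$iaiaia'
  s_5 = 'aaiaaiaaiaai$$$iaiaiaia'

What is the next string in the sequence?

aaiaaiaaiaaiaai$$$iaiaiaiaia

s(k+1) = aai·s(k)·ia, so each term gains aai as a prefix and ia as a suffix.
So the next term is aai·aaiaaiaaiaai$$$iaiaiaia·ia.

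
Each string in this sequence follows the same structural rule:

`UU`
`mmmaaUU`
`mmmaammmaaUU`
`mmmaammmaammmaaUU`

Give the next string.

mmmaammmaammmaammmaaUU

Every step adds mmmaa at the front: s(k+1) = mmmaa·s(k).
One more step from mmmaammmaammmaaUU gives the answer.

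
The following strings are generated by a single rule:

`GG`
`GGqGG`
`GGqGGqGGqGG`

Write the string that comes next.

Each string is two copies of the previous one joined by 'q'.
Doubling GGqGGqGGqGG with 'q' between the halves:

GGqGGqGGqGGqGGqGGqGGqGG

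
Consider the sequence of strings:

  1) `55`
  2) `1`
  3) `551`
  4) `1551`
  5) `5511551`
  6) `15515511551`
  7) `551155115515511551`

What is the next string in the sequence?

Each term (from the third on) is the two preceding terms concatenated in order: term 3 = 55·1 = 551.
The next term joins 15515511551 and 551155115515511551.

15515511551551155115515511551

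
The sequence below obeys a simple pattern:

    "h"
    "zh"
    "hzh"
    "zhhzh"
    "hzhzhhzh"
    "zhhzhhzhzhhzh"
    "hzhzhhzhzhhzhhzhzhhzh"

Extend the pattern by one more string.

Each term (from the third on) is the two preceding terms concatenated in order: term 3 = h·zh = hzh.
The next term joins zhhzhhzhzhhzh and hzhzhhzhzhhzhhzhzhhzh.

zhhzhhzhzhhzhhzhzhhzhzhhzhhzhzhhzh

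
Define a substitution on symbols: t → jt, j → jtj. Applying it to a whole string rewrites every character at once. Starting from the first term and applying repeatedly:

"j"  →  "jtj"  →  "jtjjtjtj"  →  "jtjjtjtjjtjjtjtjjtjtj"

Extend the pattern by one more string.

Rewriting the 21 symbols of jtjjtjtjjtjjtjtjjtjtj one by one yields jtj jt jtj jtj jt jtj jt jtj jtj jt jtj jtj jt jtj jt jtj jtj jt jtj jt jtj; concatenated:

jtjjtjtjjtjjtjtjjtjtjjtjjtjtjjtjjtjtjjtjtjjtjjtjtjjtjtj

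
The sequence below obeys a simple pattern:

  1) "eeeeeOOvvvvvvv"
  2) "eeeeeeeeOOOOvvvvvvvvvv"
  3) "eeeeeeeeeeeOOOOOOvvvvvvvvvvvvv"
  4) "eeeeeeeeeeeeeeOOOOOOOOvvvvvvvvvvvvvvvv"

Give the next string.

eeeeeeeeeeeeeeeeeOOOOOOOOOOvvvvvvvvvvvvvvvvvvv

The n-th term is 3n-1 e's then 2n-2 O's then 3n+1 v's, where the shown terms are n = 2, 3, 4, 5.
At n = 6 the blocks have lengths 17, 10, 19.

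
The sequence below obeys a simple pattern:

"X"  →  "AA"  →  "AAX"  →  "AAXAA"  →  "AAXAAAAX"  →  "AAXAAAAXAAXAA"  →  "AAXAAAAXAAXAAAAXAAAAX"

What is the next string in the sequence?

Each term (from the third on) is the previous term followed by the one before it: term 3 = AA·X = AAX.
The next term joins AAXAAAAXAAXAAAAXAAAAX and AAXAAAAXAAXAA.

AAXAAAAXAAXAAAAXAAAAXAAXAAAAXAAXAA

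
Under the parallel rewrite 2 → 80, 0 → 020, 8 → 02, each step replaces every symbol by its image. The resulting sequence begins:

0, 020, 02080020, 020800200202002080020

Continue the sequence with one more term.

Replace each of the 21 characters of 020800200202002080020 in place — 020 80 020 02 020 020 80 020 020 80 020 80 020 020 80 020 02 020 020 80 020 — and concatenate.

0208002002020020800200208002080020020800200202002080020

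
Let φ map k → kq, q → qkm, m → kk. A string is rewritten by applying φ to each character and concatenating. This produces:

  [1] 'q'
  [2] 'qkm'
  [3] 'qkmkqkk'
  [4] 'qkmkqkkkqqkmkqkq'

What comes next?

φ(qkmkqkkkqqkmkqkq) expands symbol-by-symbol to qkm kq kk kq qkm kq kq kq qkm qkm kq kk kq qkm kq qkm; joining the 16 pieces gives the next term.

qkmkqkkkqqkmkqkqkqqkmqkmkqkkkqqkmkqqkm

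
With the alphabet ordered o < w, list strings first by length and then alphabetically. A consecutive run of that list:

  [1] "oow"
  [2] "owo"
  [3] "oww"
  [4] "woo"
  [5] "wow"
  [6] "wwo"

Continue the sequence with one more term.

The successor of wwo increments the rightmost position that isn't already w and resets every position after it to o.

www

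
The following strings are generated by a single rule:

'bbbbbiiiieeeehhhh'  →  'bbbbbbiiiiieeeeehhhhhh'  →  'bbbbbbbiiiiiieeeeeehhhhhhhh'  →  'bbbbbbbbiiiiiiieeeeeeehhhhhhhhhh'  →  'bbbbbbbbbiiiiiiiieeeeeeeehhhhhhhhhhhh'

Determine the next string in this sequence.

bbbbbbbbbbiiiiiiiiieeeeeeeeehhhhhhhhhhhhhh

Term n consists of n+3 b's, followed by n+2 i's, followed by n+2 e's, followed by 2n h's, where the shown terms are n = 2, 3, 4, 5, 6.
Setting n = 7 gives 10, 9, 9, 14 characters in each block.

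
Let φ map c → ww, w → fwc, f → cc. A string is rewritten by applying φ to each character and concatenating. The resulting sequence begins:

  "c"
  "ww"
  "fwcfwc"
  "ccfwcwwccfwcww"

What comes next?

wwwwccfwcwwfwcfwcwwwwccfwcwwfwcfwc

Applying the rule to each of the 14 symbols of ccfwcwwccfwcww gives the pieces ww ww cc fwc ww fwc fwc ww ww cc fwc ww fwc fwc, which concatenate to the answer.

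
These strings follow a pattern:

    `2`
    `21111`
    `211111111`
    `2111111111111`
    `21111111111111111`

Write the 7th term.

2111111111111111111111111

The strings grow by a fixed suffix 1111 each time.
From 21111111111111111, 2 further steps: 21111111111111111 → 211111111111111111111 → (answer).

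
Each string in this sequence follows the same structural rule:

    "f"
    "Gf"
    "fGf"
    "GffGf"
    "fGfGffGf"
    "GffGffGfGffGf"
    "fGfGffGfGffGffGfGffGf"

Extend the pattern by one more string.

From term 3 onward, concatenate the second-to-last term with the last: f·Gf = fGf, Gf·fGf = GffGf, …
Continuing: GffGffGfGffGf · fGfGffGfGffGffGfGffGf gives term 8.

GffGffGfGffGffGfGffGfGffGffGfGffGf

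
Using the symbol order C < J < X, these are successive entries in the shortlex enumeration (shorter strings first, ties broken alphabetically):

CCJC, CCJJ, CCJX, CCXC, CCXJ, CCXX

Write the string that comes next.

CJCC

Treat CCXX as a base-3 numeral over the given alphabet and add one, carrying through any trailing X's.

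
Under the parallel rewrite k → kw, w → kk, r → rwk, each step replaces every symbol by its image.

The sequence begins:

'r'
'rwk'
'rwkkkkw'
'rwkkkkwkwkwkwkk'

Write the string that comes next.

Applying the rule to each of the 15 symbols of rwkkkkwkwkwkwkk gives the pieces rwk kk kw kw kw kw kk kw kk kw kk kw kk kw kw, which concatenate to the answer.

rwkkkkwkwkwkwkkkwkkkwkkkwkkkwkw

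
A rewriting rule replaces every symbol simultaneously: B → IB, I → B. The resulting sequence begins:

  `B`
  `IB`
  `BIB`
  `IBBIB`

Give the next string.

Rewriting each symbol of IBBIB: I→B, B→IB, B→IB, I→B, B→IB, which concatenates to B IB IB B IB.

BIBIBBIB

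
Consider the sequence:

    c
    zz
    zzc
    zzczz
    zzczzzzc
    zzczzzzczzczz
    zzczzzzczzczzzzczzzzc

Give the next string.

This is a Fibonacci-style word recurrence s(k) = s(k−1)·s(k−2): e.g. zz·c = zzc.
The next term joins zzczzzzczzczzzzczzzzc and zzczzzzczzczz.

zzczzzzczzczzzzczzzzczzczzzzczzczz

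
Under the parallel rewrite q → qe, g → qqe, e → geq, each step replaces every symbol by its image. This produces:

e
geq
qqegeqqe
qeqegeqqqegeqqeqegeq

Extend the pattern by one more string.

Rewriting the 20 symbols of qeqegeqqqegeqqeqegeq one by one yields qe geq qe geq qqe geq qe qe qe geq qqe geq qe qe geq qe geq qqe geq qe; concatenated:

qegeqqegeqqqegeqqeqeqegeqqqegeqqeqegeqqegeqqqegeqqe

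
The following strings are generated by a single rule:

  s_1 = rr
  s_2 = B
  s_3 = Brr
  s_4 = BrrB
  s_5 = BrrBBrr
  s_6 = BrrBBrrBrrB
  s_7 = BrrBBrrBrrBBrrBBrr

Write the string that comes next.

Each term (from the third on) is the previous term followed by the one before it: term 3 = B·rr = Brr.
So term 8 is BrrBBrrBrrBBrrBBrr·BrrBBrrBrrB.

BrrBBrrBrrBBrrBBrrBrrBBrrBrrB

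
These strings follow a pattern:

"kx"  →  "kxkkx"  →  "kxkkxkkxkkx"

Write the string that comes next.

Each string is two copies of the previous one joined by 'k'.
So the next term is two copies of kxkkxkkxkkx with 'k' between the halves.

kxkkxkkxkkxkkxkkxkkxkkx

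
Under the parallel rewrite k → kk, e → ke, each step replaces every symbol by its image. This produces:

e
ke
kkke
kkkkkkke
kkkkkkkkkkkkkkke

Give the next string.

Replace each of the 16 characters of kkkkkkkkkkkkkkke in place — kk kk kk kk kk kk kk kk kk kk kk kk kk kk kk ke — and concatenate.

kkkkkkkkkkkkkkkkkkkkkkkkkkkkkkke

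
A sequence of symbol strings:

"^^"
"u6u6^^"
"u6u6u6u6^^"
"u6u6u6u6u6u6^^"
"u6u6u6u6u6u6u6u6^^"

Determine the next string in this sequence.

The strings grow by a fixed prefix u6u6 each time.
Applying this once more to u6u6u6u6u6u6u6u6^^:

u6u6u6u6u6u6u6u6u6u6^^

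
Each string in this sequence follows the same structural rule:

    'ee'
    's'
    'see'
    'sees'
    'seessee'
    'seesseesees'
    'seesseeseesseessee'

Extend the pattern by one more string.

seesseeseesseesseeseesseesees

From term 3 onward, concatenate the last term with the second-to-last: s·ee = see, see·s = sees, …
Continuing: seesseeseesseessee · seesseesees gives term 8.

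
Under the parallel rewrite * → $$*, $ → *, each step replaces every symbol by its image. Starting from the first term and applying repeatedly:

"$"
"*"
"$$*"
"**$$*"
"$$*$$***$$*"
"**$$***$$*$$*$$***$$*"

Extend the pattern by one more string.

$$*$$***$$*$$*$$***$$***$$***$$*$$*$$***$$*

φ(**$$***$$*$$*$$***$$*) expands symbol-by-symbol to $$* $$* * * $$* $$* $$* * * $$* * * $$* * * $$* $$* $$* * * $$*; joining the 21 pieces gives the next term.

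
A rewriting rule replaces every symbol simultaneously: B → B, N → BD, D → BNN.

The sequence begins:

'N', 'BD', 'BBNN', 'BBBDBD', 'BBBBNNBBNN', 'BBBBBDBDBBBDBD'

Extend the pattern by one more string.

Replace each of the 14 characters of BBBBBDBDBBBDBD in place — B B B B B BNN B BNN B B B BNN B BNN — and concatenate.

BBBBBBNNBBNNBBBBNNBBNN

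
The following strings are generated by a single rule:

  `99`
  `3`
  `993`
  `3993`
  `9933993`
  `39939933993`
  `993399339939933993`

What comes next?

39939933993993399339939933993

This is a Fibonacci-style word recurrence s(k) = s(k−2)·s(k−1): e.g. 99·3 = 993.
The next term joins 39939933993 and 993399339939933993.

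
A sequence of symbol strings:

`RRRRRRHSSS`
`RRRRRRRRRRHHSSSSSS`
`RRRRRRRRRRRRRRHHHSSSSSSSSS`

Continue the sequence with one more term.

Reading off run lengths: R runs 6, 10, 14; H runs 1, 2, 3; S runs 3, 6, 9 — each is linear in n (n = 1, 2, …).
For the next term, n = 4, so the run lengths are 18, 4, 12.

RRRRRRRRRRRRRRRRRRHHHHSSSSSSSSSSSS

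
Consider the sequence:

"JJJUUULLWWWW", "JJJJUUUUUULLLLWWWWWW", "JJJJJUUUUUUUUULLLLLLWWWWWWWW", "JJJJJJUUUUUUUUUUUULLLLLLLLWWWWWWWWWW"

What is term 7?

Term n consists of n+2 J's, followed by 3n U's, followed by 2n L's, followed by 2n+2 W's (n = 1, 2, …).
At n = 7 the blocks have lengths 9, 21, 14, 16.

JJJJJJJJJUUUUUUUUUUUUUUUUUUUUULLLLLLLLLLLLLLWWWWWWWWWWWWWWWW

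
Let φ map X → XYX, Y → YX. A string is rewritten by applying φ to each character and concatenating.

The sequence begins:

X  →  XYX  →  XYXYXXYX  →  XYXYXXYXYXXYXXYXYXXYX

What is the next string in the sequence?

XYXYXXYXYXXYXXYXYXXYXYXXYXXYXYXXYXXYXYXXYXYXXYXXYXYXXYX

Replace each of the 21 characters of XYXYXXYXYXXYXXYXYXXYX in place — XYX YX XYX YX XYX XYX YX XYX YX XYX XYX YX XYX XYX YX XYX YX XYX XYX YX XYX — and concatenate.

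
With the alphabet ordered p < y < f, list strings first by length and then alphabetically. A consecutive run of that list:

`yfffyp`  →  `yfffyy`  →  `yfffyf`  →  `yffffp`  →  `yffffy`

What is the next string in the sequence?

Find the rightmost character of yffffy below f, bump it to the next letter, and reset everything to its right to p.

yfffff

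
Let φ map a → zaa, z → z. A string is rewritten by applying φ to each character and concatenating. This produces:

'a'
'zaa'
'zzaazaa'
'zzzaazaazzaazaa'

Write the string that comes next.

Replace each of the 15 characters of zzzaazaazzaazaa in place — z z z zaa zaa z zaa zaa z z zaa zaa z zaa zaa — and concatenate.

zzzzaazaazzaazaazzzaazaazzaazaa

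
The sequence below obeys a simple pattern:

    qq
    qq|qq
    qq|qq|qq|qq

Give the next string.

qq|qq|qq|qq|qq|qq|qq|qq

Every step duplicates the string with '|' between the halves.
So the next term is two copies of qq|qq|qq|qq with '|' between the halves.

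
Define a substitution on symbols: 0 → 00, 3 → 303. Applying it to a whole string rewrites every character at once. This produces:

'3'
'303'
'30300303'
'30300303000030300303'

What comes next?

Applying the rule to each of the 20 symbols of 30300303000030300303 gives the pieces 303 00 303 00 00 303 00 303 00 00 00 00 303 00 303 00 00 303 00 303, which concatenate to the answer.

303003030000303003030000000030300303000030300303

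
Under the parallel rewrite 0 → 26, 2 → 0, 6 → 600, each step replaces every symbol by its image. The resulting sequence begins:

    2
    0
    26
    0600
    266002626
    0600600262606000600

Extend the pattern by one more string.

Rewriting the 19 symbols of 0600600262606000600 one by one yields 26 600 26 26 600 26 26 0 600 0 600 26 600 26 26 26 600 26 26; concatenated:

266002626600262606000600266002626266002626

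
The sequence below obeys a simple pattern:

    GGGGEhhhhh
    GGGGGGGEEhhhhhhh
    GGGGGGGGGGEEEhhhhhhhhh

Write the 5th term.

The n-th term is 3n-2 G's then n-1 E's then 2n+1 h's, where the shown terms are n = 2, 3, 4.
At n = 6 the blocks have lengths 16, 5, 13.

GGGGGGGGGGGGGGGGEEEEEhhhhhhhhhhhhh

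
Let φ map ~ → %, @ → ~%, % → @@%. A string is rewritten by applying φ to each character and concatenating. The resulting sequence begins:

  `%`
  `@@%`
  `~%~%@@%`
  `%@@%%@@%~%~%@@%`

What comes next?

@@%~%~%@@%@@%~%~%@@%%@@%%@@%~%~%@@%

Replace each of the 15 characters of %@@%%@@%~%~%@@% in place — @@% ~% ~% @@% @@% ~% ~% @@% % @@% % @@% ~% ~% @@% — and concatenate.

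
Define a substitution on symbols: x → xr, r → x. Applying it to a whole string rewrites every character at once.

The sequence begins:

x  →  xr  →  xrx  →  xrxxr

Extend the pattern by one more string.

Expanding xrxxr: x→xr, r→x, x→xr, x→xr, r→x. Concatenated: xr x xr xr x.

xrxxrxrx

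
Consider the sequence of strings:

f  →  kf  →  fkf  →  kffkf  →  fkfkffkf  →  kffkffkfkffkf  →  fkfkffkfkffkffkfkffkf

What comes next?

kffkffkfkffkffkfkffkfkffkffkfkffkf

From term 3 onward, concatenate the second-to-last term with the last: f·kf = fkf, kf·fkf = kffkf, …
The next term joins kffkffkfkffkf and fkfkffkfkffkffkfkffkf.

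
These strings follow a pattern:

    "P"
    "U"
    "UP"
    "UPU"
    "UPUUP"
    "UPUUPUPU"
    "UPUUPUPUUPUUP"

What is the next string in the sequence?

Each term (from the third on) is the previous term followed by the one before it: term 3 = U·P = UP.
The next term joins UPUUPUPUUPUUP and UPUUPUPU.

UPUUPUPUUPUUPUPUUPUPU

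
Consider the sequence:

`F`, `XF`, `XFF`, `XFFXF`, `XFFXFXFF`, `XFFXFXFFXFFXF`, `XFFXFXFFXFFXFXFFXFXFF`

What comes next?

This is a Fibonacci-style word recurrence s(k) = s(k−1)·s(k−2): e.g. XF·F = XFF.
So term 8 is XFFXFXFFXFFXFXFFXFXFF·XFFXFXFFXFFXF.

XFFXFXFFXFFXFXFFXFXFFXFFXFXFFXFFXF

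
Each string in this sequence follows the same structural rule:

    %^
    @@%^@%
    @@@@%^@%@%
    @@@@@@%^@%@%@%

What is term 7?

Every step adds @@ to the front and @% to the end of the previous string.
From @@@@@@%^@%@%@%, 3 further steps: @@@@@@%^@%@%@% → @@@@@@@@%^@%@%@%@% → @@@@@@@@@@%^@%@%@%@%@% → (answer).

@@@@@@@@@@@@%^@%@%@%@%@%@%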